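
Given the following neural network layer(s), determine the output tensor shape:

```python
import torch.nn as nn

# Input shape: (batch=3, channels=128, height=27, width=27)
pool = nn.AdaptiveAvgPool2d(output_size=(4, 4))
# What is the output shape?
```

Input: (3, 128, 27, 27) -> Output: (3, 128, 4, 4)

Answer: (3, 128, 4, 4)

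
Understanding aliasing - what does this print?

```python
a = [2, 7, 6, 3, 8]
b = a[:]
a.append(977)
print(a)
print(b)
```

Key concept: slice [:] creates copy.
Step by step:
`a = [2, 7, 6, 3, 8]` → a = [2, 7, 6, 3, 8]
`b = a[:]` → b = [2, 7, 6, 3, 8]
`a.append(977)` → a = [2, 7, 6, 3, 8, 977]
`print(a)` → prints [2, 7, 6, 3, 8, 977]
`print(b)` → prints [2, 7, 6, 3, 8]

Answer:
[2, 7, 6, 3, 8, 977]
[2, 7, 6, 3, 8]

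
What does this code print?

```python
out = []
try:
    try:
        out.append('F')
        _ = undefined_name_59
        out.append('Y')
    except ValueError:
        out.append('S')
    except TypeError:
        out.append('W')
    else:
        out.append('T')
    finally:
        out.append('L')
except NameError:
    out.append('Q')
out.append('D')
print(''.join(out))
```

Execution trace: 'F' (try body) → 'L' (finally) → 'Q' (outer except NameError) → 'D' (after the try/except). Output: FLQD

Answer: FLQD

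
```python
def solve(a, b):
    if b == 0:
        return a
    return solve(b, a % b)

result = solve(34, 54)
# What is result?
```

solve(34, 54) -> solve(54, 34) -> solve(34, 20) -> solve(20, 14) -> solve(14, 6) -> solve(6, 2) -> solve(2, 0) -> 2

Answer: 2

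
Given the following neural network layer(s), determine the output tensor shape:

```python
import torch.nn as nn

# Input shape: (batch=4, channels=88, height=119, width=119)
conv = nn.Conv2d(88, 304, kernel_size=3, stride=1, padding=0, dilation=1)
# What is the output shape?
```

Input: (4, 88, 119, 119) -> Output: (4, 304, 117, 117)

Answer: (4, 304, 117, 117)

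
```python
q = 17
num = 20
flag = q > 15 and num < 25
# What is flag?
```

Trace:
`q = 17` → q = 17
`num = 20` → num = 20
`flag = q > 15 and num < 25` → flag = True
So flag = True

Answer: True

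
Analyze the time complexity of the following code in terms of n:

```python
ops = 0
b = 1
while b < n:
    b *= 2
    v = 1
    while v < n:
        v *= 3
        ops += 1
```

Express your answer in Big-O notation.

Each loop level contributes: log n × log n. Multiplying the contributions gives O(log² n).

Answer: O(log² n)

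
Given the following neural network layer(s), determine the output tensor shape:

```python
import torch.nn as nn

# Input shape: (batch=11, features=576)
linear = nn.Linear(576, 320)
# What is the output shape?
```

Input: (11, 576) -> Output: (11, 320)

Answer: (11, 320)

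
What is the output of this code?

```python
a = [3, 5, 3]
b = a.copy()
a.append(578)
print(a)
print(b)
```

Key concept: list.copy() creates independent copy.
Step by step:
`a = [3, 5, 3]` → a = [3, 5, 3]
`b = a.copy()` → b = [3, 5, 3]
`a.append(578)` → a = [3, 5, 3, 578]
`print(a)` → prints [3, 5, 3, 578]
`print(b)` → prints [3, 5, 3]

Answer:
[3, 5, 3, 578]
[3, 5, 3]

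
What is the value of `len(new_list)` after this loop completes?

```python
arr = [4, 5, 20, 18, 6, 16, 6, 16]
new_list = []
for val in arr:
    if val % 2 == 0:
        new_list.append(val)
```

Count even numbers in [4, 5, 20, 18, 6, 16, 6, 16]
`new_list` takes the values: [] → [4] → [4, 20] → [4, 20, 18] → [4, 20, 18, 6] → [4, 20, 18, 6, 16] → [4, 20, 18, 6, 16, 6] → [4, 20, 18, 6, 16, 6, 16]
So `len(new_list)` = 7

Answer: 7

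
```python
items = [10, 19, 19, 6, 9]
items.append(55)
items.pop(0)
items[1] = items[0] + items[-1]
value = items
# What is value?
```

Trace:
`items = [10, 19, 19, 6, 9]` → items = [10, 19, 19, 6, 9]
`items.append(55)` → items = [10, 19, 19, 6, 9, 55]
`items.pop(0)` → items = [19, 19, 6, 9, 55]
`items[1] = items[0] + items[-1]` → items = [19, 74, 6, 9, 55]
`value = items` → value = [19, 74, 6, 9, 55]
So value = [19, 74, 6, 9, 55]

Answer: [19, 74, 6, 9, 55]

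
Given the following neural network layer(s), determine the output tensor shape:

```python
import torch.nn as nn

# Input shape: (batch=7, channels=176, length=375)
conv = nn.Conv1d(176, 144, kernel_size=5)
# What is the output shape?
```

Input: (7, 176, 375) -> Output: (7, 144, 371)

Answer: (7, 144, 371)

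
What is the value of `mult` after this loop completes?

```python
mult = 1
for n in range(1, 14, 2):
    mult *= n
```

Product of 1, 3, 5, ... up to 13
`mult` takes the values: 1 → 3 → 15 → 105 → 945 → 10395 → 135135

Answer: 135135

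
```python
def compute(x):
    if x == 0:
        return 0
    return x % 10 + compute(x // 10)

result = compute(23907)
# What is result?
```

Sum of digits of 23907: 7 + 0 + 9 + 3 + 2 = 21

Answer: 21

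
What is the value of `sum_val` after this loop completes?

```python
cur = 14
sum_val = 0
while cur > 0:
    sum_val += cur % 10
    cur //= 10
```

Sum digits of 14
`sum_val` takes the values: 0 → 4 → 5

Answer: 5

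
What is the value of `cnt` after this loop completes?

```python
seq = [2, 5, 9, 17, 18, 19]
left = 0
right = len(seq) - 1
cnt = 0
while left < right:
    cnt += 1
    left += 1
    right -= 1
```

Iterations until pointers meet (list length 6)
`cnt` takes the values: 0 → 1 → 2 → 3

Answer: 3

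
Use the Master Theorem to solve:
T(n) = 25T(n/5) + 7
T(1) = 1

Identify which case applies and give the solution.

a=25, b=5, f(n)=7. log_5(25) = 2. Since c=0 < 2, Case 1 applies: T(n) = Θ(n^log_b(a)) = O(n^2).

Answer: O(n^2) - Case 1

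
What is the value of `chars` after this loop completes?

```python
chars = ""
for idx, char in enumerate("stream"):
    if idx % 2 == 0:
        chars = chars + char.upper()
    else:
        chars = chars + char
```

Uppercase even positions in 'stream'
`chars` takes the values: "" → "S" → "St" → "StR" → "StRe" → "StReA" → "StReAm"

Answer: "StReAm"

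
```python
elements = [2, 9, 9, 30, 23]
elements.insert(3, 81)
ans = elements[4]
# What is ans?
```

Trace:
`elements = [2, 9, 9, 30, 23]` → elements = [2, 9, 9, 30, 23]
`elements.insert(3, 81)` → elements = [2, 9, 9, 81, 30, 23]
`ans = elements[4]` → ans = 30
So ans = 30

Answer: 30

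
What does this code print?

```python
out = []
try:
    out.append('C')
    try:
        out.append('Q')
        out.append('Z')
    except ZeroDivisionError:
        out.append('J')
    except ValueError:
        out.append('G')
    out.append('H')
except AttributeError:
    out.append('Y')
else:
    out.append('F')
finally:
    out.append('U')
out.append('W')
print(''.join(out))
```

Execution trace: 'C' (try body) → 'Q' (inner try body) → 'Z' (inner try body, no exception) → 'H' (try body, no exception) → 'F' (else) → 'U' (finally) → 'W' (after the try/except). Output: CQZHFUW

Answer: CQZHFUW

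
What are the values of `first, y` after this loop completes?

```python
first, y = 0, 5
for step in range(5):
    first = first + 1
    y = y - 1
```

first goes 0→5, y goes 5→0
`first, y` takes the values: (0, 5) → (1, 5) → (1, 4) → (2, 4) → (2, 3) → (3, 3) → (3, 2) → (4, 2) → (4, 1) → (5, 1) → (5, 0)

Answer: 5, 0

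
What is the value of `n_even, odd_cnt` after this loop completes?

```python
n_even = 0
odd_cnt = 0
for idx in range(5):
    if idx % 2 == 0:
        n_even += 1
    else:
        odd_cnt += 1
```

Count evens and odds in range(5)
`n_even, odd_cnt` takes the values: (0, 0) → (1, 0) → (1, 1) → (2, 1) → (2, 2) → (3, 2)

Answer: 3, 2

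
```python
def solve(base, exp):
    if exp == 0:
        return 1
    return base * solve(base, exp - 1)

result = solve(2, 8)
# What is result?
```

solve(2, 8) = 2 * 2 * 2 * 2 * 2 * 2 * 2 * 2 = 256

Answer: 256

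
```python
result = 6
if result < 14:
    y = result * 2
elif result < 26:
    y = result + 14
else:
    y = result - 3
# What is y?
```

Trace:
`result = 6` → result = 6
`if result < 14: ...` → result < 14 is True → y = 12
So y = 12

Answer: 12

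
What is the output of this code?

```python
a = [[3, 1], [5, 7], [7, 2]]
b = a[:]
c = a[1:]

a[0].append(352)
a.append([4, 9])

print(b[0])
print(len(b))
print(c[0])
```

Key concept: slice with nested mutation.
Step by step:
`a = [[3, 1], [5, 7], [7, 2]]` → a = [[3, 1], [5, 7], [7, 2]]
`b = a[:]` → b = [[3, 1], [5, 7], [7, 2]]
`c = a[1:]` → c = [[5, 7], [7, 2]]
`a[0].append(352)` → a = [[3, 1, 352], [5, 7], [7, 2]]; b = [[3, 1, 352], [5, 7], [7, 2]]
`a.append([4, 9])` → a = [[3, 1, 352], [5, 7], [7, 2], [4, 9]]
`print(b[0])` → prints [3, 1, 352]
`print(len(b))` → prints 3
`print(c[0])` → prints [5, 7]

Answer:
[3, 1, 352]
3
[5, 7]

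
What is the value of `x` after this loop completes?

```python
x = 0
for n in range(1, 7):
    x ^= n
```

XOR of 1 to 6
`x` takes the values: 0 → 1 → 3 → 0 → 4 → 1 → 7

Answer: 7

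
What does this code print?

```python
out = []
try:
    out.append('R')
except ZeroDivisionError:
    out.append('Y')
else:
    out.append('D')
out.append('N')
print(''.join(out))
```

Execution trace: 'R' (try body, no exception) → 'D' (else) → 'N' (after the try/except). Output: RDN

Answer: RDN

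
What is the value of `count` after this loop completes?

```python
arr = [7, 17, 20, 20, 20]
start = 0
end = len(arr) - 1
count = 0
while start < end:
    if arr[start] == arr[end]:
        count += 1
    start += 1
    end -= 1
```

Count matching pairs from ends
`count` takes the values: 0

Answer: 0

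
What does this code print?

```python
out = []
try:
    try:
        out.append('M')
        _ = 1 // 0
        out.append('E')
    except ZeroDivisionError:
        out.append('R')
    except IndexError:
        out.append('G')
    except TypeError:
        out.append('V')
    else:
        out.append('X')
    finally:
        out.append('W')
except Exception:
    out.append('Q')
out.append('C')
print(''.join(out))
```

Execution trace: 'M' (inner try body) → 'R' (inner except ZeroDivisionError) → 'W' (inner finally) → 'C' (after the try/except). Output: MRWC

Answer: MRWC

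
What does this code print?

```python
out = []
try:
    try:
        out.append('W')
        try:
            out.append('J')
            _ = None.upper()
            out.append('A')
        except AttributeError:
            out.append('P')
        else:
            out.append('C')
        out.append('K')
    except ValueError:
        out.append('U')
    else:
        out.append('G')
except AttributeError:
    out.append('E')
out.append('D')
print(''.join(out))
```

Execution trace: 'W' (try body) → 'J' (inner try body) → 'P' (inner except AttributeError) → 'K' (try body, no exception) → 'G' (else) → 'D' (after the try/except). Output: WJPKGD

Answer: WJPKGD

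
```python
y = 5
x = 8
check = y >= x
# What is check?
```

Trace:
`y = 5` → y = 5
`x = 8` → x = 8
`check = y >= x` → check = False
So check = False

Answer: False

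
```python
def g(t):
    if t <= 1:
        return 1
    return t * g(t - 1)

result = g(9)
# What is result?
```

g(9) = 9 * 8 * 7 * 6 * 5 * 4 * 3 * 2 * 1 = 362880

Answer: 362880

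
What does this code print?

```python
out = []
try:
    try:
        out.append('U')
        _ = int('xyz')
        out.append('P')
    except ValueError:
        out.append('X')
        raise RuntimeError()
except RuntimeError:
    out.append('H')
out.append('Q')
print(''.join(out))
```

Execution trace: 'U' (inner try body) → 'X' (inner except ValueError) → 'H' (outer except RuntimeError) → 'Q' (after the try/except). Output: UXHQ

Answer: UXHQ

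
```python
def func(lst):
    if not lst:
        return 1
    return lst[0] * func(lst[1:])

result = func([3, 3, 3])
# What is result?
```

Product over [3, 3, 3] = 3 * 3 * 3 = 27

Answer: 27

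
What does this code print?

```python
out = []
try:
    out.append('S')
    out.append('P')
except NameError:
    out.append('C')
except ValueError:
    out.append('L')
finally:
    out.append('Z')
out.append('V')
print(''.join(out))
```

Execution trace: 'S' (try body) → 'P' (try body, no exception) → 'Z' (finally) → 'V' (after the try/except). Output: SPZV

Answer: SPZV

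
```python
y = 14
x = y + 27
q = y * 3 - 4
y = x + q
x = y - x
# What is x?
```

Trace:
`y = 14` → y = 14
`x = y + 27` → x = 41
`q = y * 3 - 4` → q = 38
`y = x + q` → y = 79
`x = y - x` → x = 38
So x = 38

Answer: 38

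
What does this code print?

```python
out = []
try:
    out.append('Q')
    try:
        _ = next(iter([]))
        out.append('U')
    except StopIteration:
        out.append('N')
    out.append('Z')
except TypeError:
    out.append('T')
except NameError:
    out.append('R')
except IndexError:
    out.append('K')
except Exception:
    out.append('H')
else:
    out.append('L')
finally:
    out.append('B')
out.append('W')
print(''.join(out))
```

Execution trace: 'Q' (try body) → 'N' (inner except StopIteration) → 'Z' (try body, no exception) → 'L' (else) → 'B' (finally) → 'W' (after the try/except). Output: QNZLBW

Answer: QNZLBW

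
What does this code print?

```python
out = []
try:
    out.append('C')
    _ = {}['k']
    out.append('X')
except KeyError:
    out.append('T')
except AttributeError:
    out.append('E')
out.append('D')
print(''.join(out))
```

Execution trace: 'C' (try body) → 'T' (except KeyError) → 'D' (after the try/except). Output: CTD

Answer: CTD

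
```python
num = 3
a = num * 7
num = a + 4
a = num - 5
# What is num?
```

Trace:
`num = 3` → num = 3
`a = num * 7` → a = 21
`num = a + 4` → num = 25
`a = num - 5` → a = 20
So num = 25

Answer: 25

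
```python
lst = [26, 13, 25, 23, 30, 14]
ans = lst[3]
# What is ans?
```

Trace:
`lst = [26, 13, 25, 23, 30, 14]` → lst = [26, 13, 25, 23, 30, 14]
`ans = lst[3]` → ans = 23
So ans = 23

Answer: 23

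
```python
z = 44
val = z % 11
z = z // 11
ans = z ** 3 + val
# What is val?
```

Trace:
`z = 44` → z = 44
`val = z % 11` → val = 0
`z = z // 11` → z = 4
`ans = z ** 3 + val` → ans = 64
So val = 0

Answer: 0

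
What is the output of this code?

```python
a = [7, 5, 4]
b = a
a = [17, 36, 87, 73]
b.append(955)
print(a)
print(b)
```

Key concept: rebinding vs mutation: a is rebound to a new list, b still points at the original.
Step by step:
`a = [7, 5, 4]` → a = [7, 5, 4]
`b = a` → b = [7, 5, 4] (same object as a)
`a = [17, 36, 87, 73]` → a = [17, 36, 87, 73]
`b.append(955)` → b = [7, 5, 4, 955]
`print(a)` → prints [17, 36, 87, 73]
`print(b)` → prints [7, 5, 4, 955]

Answer:
[17, 36, 87, 73]
[7, 5, 4, 955]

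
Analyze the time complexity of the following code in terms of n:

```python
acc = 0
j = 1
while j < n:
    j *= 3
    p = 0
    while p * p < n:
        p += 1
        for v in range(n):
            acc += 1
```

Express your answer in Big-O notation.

Each loop level contributes: log n × √n × n. Multiplying the contributions gives O(n√n log n).

Answer: O(n√n log n)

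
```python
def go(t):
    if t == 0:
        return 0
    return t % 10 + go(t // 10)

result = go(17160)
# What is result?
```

Sum of digits of 17160: 0 + 6 + 1 + 7 + 1 = 15

Answer: 15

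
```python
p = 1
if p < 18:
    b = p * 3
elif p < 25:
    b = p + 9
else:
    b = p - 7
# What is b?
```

Trace:
`p = 1` → p = 1
`if p < 18: ...` → p < 18 is True → b = 3
So b = 3

Answer: 3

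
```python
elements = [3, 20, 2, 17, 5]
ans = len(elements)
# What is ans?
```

Trace:
`elements = [3, 20, 2, 17, 5]` → elements = [3, 20, 2, 17, 5]
`ans = len(elements)` → ans = 5
So ans = 5

Answer: 5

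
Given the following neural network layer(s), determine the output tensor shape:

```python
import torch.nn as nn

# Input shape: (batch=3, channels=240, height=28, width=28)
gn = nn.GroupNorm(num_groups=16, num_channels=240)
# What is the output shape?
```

Input: (3, 240, 28, 28) -> Output: (3, 240, 28, 28)

Answer: (3, 240, 28, 28)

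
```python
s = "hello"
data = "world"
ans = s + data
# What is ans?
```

Trace:
`s = "hello"` → s = 'hello'
`data = "world"` → data = 'world'
`ans = s + data` → ans = 'helloworld'
So ans = 'helloworld'

Answer: 'helloworld'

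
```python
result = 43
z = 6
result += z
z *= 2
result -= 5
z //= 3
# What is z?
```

Trace:
`result = 43` → result = 43
`z = 6` → z = 6
`result += z` → result = 49
`z *= 2` → z = 12
`result -= 5` → result = 44
`z //= 3` → z = 4
So z = 4

Answer: 4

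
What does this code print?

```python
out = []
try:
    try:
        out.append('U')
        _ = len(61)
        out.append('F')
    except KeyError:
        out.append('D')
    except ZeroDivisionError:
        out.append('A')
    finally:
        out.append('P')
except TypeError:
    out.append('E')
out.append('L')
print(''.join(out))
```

Execution trace: 'U' (inner try body) → 'P' (inner finally) → 'E' (outer except TypeError) → 'L' (after the try/except). Output: UPEL

Answer: UPEL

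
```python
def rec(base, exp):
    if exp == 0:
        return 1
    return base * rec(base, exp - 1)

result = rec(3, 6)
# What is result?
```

rec(3, 6) = 3 * 3 * 3 * 3 * 3 * 3 = 729

Answer: 729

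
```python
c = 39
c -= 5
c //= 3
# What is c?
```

Trace:
`c = 39` → c = 39
`c -= 5` → c = 34
`c //= 3` → c = 11
So c = 11

Answer: 11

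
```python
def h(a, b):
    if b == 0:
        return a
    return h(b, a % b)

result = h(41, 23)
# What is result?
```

h(41, 23) -> h(23, 18) -> h(18, 5) -> h(5, 3) -> h(3, 2) -> h(2, 1) -> h(1, 0) -> 1

Answer: 1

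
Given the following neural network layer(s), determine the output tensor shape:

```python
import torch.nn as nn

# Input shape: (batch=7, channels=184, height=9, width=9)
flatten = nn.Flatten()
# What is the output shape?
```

Input: (7, 184, 9, 9) -> Output: (7, 14904)

Answer: (7, 14904)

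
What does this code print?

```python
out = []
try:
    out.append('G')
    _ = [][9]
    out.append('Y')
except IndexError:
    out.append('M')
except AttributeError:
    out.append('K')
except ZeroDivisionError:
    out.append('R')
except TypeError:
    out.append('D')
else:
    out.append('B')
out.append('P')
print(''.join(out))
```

Execution trace: 'G' (try body) → 'M' (except IndexError) → 'P' (after the try/except). Output: GMP

Answer: GMP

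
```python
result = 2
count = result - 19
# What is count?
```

Trace:
`result = 2` → result = 2
`count = result - 19` → count = -17
So count = -17

Answer: -17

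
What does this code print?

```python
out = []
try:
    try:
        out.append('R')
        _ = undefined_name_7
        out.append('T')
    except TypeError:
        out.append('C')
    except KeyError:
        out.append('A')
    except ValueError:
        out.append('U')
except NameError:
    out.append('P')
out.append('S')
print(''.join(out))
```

Execution trace: 'R' (inner try body) → 'P' (outer except NameError) → 'S' (after the try/except). Output: RPS

Answer: RPS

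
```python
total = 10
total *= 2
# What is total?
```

Trace:
`total = 10` → total = 10
`total *= 2` → total = 20
So total = 20

Answer: 20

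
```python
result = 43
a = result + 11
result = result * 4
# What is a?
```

Trace:
`result = 43` → result = 43
`a = result + 11` → a = 54
`result = result * 4` → result = 172
So a = 54

Answer: 54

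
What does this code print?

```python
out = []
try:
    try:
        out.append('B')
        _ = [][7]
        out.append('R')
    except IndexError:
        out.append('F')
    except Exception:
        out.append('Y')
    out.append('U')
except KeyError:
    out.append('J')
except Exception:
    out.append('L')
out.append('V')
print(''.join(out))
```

Execution trace: 'B' (inner try body) → 'F' (inner except IndexError) → 'U' (try body, no exception) → 'V' (after the try/except). Output: BFUV

Answer: BFUV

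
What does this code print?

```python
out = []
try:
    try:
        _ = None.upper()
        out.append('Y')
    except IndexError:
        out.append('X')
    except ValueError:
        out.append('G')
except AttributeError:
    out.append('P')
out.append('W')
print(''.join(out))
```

Execution trace: 'P' (outer except AttributeError) → 'W' (after the try/except). Output: PW

Answer: PW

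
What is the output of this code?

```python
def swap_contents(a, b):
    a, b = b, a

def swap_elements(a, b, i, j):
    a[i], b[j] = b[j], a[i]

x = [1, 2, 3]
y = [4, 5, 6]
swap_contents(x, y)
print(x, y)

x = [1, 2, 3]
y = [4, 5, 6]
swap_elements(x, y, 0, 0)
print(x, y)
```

Key concept: parameter rebinding vs mutation.
Step by step:
`x = [1, 2, 3]` → x = [1, 2, 3]
`y = [4, 5, 6]` → y = [4, 5, 6]
`swap_contents(x, y)` → no visible change to tracked variables
`print(x, y)` → prints [1, 2, 3] [4, 5, 6]
`x = [1, 2, 3]` → x = [1, 2, 3]
`y = [4, 5, 6]` → y = [4, 5, 6]
`swap_elements(x, y, 0, 0)` → x = [4, 2, 3]; y = [1, 5, 6]
`print(x, y)` → prints [4, 2, 3] [1, 5, 6]

Answer:
[1, 2, 3] [4, 5, 6]
[4, 2, 3] [1, 5, 6]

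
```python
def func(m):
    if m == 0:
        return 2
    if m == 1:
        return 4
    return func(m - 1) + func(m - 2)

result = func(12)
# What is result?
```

Build up from base cases: func(0)=2, func(1)=4, func(2)=6, func(3)=10, func(4)=16, func(5)=26, func(6)=42, ..., func(12)=754

Answer: 754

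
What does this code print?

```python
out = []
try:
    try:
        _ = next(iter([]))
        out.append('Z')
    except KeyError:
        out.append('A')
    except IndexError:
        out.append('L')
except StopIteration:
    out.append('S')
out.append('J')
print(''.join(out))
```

Execution trace: 'S' (outer except StopIteration) → 'J' (after the try/except). Output: SJ

Answer: SJ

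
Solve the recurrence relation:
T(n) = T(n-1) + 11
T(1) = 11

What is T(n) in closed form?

Unrolling: T(n) = T(1) + 11·(n-1) = 11 + 11(n-1) = 11n.

Answer: T(n) = 11n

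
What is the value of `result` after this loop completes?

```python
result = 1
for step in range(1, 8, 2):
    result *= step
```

Product of 1, 3, 5, ... up to 7
`result` takes the values: 1 → 3 → 15 → 105

Answer: 105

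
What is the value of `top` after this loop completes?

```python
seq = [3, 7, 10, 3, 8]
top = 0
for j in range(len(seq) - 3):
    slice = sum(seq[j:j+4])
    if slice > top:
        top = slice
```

Max sum of 4-element window in [3, 7, 10, 3, 8]
`top` takes the values: 0 → 23 → 28

Answer: 28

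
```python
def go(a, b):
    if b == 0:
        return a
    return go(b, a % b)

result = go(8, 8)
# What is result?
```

go(8, 8) -> go(8, 0) -> 8

Answer: 8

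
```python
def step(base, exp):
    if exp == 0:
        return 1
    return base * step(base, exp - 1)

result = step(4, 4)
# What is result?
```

step(4, 4) = 4 * 4 * 4 * 4 = 256

Answer: 256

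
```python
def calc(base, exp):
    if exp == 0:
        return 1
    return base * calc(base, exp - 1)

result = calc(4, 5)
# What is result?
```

calc(4, 5) = 4 * 4 * 4 * 4 * 4 = 1024

Answer: 1024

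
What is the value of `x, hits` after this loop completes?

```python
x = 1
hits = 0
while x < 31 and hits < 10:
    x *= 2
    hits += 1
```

Double until >= 31 or 10 iterations
`x, hits` takes the values: (1, 0) → (2, 0) → (2, 1) → (4, 1) → (4, 2) → (8, 2) → (8, 3) → (16, 3) → (16, 4) → (32, 4) → (32, 5)

Answer: 32, 5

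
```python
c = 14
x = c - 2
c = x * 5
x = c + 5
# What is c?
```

Trace:
`c = 14` → c = 14
`x = c - 2` → x = 12
`c = x * 5` → c = 60
`x = c + 5` → x = 65
So c = 60

Answer: 60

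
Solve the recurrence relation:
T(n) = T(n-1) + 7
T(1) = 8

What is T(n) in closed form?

Unrolling: T(n) = T(1) + 7·(n-1) = 8 + 7(n-1) = 7n + 1.

Answer: T(n) = 7n + 1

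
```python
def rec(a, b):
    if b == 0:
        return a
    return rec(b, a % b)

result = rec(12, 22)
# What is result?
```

rec(12, 22) -> rec(22, 12) -> rec(12, 10) -> rec(10, 2) -> rec(2, 0) -> 2

Answer: 2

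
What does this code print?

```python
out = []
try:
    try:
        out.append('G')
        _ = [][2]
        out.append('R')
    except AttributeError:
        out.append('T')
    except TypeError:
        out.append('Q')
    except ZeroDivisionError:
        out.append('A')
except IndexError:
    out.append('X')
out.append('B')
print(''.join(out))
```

Execution trace: 'G' (try body) → 'X' (outer except IndexError) → 'B' (after the try/except). Output: GXB

Answer: GXB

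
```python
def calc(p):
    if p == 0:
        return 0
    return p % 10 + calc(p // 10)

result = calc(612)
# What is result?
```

Sum of digits of 612: 2 + 1 + 6 = 9

Answer: 9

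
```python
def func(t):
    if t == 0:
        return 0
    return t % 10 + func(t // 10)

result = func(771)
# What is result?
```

Sum of digits of 771: 1 + 7 + 7 = 15

Answer: 15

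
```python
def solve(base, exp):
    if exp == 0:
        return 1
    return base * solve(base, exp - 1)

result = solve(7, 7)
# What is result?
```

solve(7, 7) = 7 * 7 * 7 * 7 * 7 * 7 * 7 = 823543

Answer: 823543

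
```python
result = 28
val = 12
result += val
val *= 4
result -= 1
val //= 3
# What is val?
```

Trace:
`result = 28` → result = 28
`val = 12` → val = 12
`result += val` → result = 40
`val *= 4` → val = 48
`result -= 1` → result = 39
`val //= 3` → val = 16
So val = 16

Answer: 16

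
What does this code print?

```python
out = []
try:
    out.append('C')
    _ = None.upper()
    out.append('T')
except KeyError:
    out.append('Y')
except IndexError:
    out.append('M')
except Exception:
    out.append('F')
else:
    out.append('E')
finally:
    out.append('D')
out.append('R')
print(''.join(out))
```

Execution trace: 'C' (try body) → 'F' (except Exception) → 'D' (finally) → 'R' (after the try/except). Output: CFDR

Answer: CFDR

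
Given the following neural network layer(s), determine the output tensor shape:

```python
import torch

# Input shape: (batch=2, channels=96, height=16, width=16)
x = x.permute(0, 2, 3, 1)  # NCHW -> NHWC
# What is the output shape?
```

Input: (2, 96, 16, 16) -> Output: (2, 16, 16, 96)

Answer: (2, 16, 16, 96)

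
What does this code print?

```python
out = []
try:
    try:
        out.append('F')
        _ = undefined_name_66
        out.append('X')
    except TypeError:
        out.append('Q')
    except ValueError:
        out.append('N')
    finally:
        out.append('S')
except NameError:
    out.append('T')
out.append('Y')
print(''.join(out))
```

Execution trace: 'F' (try body) → 'S' (finally) → 'T' (outer except NameError) → 'Y' (after the try/except). Output: FSTY

Answer: FSTY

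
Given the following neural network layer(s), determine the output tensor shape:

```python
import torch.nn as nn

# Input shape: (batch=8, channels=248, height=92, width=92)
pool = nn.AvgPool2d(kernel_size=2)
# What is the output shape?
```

Input: (8, 248, 92, 92) -> Output: (8, 248, 46, 46)

Answer: (8, 248, 46, 46)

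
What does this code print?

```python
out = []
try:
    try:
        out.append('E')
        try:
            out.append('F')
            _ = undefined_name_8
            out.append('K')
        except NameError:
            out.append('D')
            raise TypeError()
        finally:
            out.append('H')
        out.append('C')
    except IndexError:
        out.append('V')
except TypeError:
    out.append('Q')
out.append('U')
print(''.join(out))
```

Execution trace: 'E' (try body) → 'F' (inner try body) → 'D' (inner except NameError) → 'H' (inner finally) → 'Q' (outer except TypeError) → 'U' (after the try/except). Output: EFDHQU

Answer: EFDHQU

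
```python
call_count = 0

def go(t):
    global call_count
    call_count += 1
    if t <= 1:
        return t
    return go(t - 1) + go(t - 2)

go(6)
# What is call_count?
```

Calls(t) = 1 + Calls(t-1) + Calls(t-2); Calls(0)=Calls(1)=1. For t=6 this gives 25.

Answer: 25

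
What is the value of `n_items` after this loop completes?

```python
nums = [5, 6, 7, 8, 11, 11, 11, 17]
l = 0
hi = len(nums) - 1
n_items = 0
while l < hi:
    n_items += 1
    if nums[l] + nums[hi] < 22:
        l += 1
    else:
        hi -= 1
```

Steps to find pair summing to 22
`n_items` takes the values: 0 → 1 → 2 → 3 → 4 → 5 → 6 → 7

Answer: 7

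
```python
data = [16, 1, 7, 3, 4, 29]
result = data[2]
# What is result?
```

Trace:
`data = [16, 1, 7, 3, 4, 29]` → data = [16, 1, 7, 3, 4, 29]
`result = data[2]` → result = 7
So result = 7

Answer: 7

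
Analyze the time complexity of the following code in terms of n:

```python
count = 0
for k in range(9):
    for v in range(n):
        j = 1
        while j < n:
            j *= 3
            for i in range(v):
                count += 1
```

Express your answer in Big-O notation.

Each loop level contributes: 1 × n × log n × n. Multiplying the contributions gives O(n^2 log n).

Answer: O(n^2 log n)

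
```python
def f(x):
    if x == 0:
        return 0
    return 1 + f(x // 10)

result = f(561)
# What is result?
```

Count of digits of 561: 3

Answer: 3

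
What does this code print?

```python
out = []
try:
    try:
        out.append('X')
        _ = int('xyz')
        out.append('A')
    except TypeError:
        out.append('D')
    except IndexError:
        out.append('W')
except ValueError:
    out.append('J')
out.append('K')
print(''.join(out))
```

Execution trace: 'X' (try body) → 'J' (outer except ValueError) → 'K' (after the try/except). Output: XJK

Answer: XJK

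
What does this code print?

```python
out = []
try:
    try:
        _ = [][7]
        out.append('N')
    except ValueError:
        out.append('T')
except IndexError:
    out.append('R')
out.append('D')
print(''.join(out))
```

Execution trace: 'R' (outer except IndexError) → 'D' (after the try/except). Output: RD

Answer: RD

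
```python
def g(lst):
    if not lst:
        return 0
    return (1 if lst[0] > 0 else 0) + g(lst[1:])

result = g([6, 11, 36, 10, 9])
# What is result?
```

Count of positive elements in [6, 11, 36, 10, 9] = 5

Answer: 5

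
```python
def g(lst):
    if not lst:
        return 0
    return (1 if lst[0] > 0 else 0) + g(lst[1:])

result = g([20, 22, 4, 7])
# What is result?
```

Count of positive elements in [20, 22, 4, 7] = 4

Answer: 4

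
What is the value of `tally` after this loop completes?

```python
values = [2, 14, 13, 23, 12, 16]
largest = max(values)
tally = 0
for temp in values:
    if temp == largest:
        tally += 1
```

Count of max value 23 in [2, 14, 13, 23, 12, 16]
`tally` takes the values: 0 → 1

Answer: 1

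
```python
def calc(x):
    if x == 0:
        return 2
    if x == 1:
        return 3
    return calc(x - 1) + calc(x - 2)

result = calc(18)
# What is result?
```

Build up from base cases: calc(0)=2, calc(1)=3, calc(2)=5, calc(3)=8, calc(4)=13, calc(5)=21, calc(6)=34, ..., calc(18)=10946

Answer: 10946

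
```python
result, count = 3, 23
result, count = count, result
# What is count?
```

Trace:
`result, count = 3, 23` → result = 3; count = 23
`result, count = count, result` → result = 23; count = 3
So count = 3

Answer: 3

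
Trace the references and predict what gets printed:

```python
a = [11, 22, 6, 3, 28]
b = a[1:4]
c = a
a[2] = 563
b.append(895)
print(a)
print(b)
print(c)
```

Key concept: slice vs alias.
Step by step:
`a = [11, 22, 6, 3, 28]` → a = [11, 22, 6, 3, 28]
`b = a[1:4]` → b = [22, 6, 3]
`c = a` → c = [11, 22, 6, 3, 28] (same object as a)
`a[2] = 563` → a = [11, 22, 563, 3, 28] (same object as c); c = [11, 22, 563, 3, 28] (same object as a)
`b.append(895)` → b = [22, 6, 3, 895]
`print(a)` → prints [11, 22, 563, 3, 28]
`print(b)` → prints [22, 6, 3, 895]
`print(c)` → prints [11, 22, 563, 3, 28]

Answer:
[11, 22, 563, 3, 28]
[22, 6, 3, 895]
[11, 22, 563, 3, 28]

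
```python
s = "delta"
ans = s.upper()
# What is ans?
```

Trace:
`s = "delta"` → s = 'delta'
`ans = s.upper()` → ans = 'DELTA'
So ans = 'DELTA'

Answer: 'DELTA'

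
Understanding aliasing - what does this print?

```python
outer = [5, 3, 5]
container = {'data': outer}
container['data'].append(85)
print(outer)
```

Key concept: dict holds reference to list.
Step by step:
`outer = [5, 3, 5]` → outer = [5, 3, 5]
`container = {'data': outer}` → container = {'data': [5, 3, 5]}
`container['data'].append(85)` → outer = [5, 3, 5, 85]; container = {'data': [5, 3, 5, 85]}
`print(outer)` → prints [5, 3, 5, 85]

Answer: [5, 3, 5, 85]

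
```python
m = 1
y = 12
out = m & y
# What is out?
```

Trace:
`m = 1` → m = 1
`y = 12` → y = 12
`out = m & y` → out = 0
So out = 0

Answer: 0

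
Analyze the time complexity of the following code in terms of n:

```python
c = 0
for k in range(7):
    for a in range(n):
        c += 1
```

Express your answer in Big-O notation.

Each loop level contributes: 1 × n. Multiplying the contributions gives O(n).

Answer: O(n)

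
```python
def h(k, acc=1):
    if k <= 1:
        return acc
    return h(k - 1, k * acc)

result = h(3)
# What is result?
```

Accumulator trace (n, acc): (3, 1) -> (2, 3) -> (1, 6) -> return 6

Answer: 6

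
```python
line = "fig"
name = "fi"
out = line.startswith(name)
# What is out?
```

Trace:
`line = "fig"` → line = 'fig'
`name = "fi"` → name = 'fi'
`out = line.startswith(name)` → out = True
So out = True

Answer: True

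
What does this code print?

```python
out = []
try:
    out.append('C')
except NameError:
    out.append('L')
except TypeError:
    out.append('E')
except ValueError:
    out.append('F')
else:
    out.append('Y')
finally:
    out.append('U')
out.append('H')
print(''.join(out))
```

Execution trace: 'C' (try body, no exception) → 'Y' (else) → 'U' (finally) → 'H' (after the try/except). Output: CYUH

Answer: CYUH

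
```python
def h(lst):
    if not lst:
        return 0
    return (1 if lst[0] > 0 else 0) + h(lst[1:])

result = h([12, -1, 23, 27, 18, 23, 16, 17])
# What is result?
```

Count of positive elements in [12, -1, 23, 27, 18, 23, 16, 17] = 7

Answer: 7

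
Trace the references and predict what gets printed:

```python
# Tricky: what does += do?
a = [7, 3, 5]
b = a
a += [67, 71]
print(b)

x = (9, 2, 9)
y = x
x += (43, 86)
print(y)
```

Key concept: += behavior differs for mutable vs immutable.
Step by step:
`a = [7, 3, 5]` → a = [7, 3, 5]
`b = a` → b = [7, 3, 5] (same object as a)
`a += [67, 71]` → a = [7, 3, 5, 67, 71] (same object as b); b = [7, 3, 5, 67, 71] (same object as a)
`print(b)` → prints [7, 3, 5, 67, 71]
`x = (9, 2, 9)` → x = (9, 2, 9)
`y = x` → y = (9, 2, 9)
`x += (43, 86)` → x = (9, 2, 9, 43, 86)
`print(y)` → prints (9, 2, 9)

Answer:
[7, 3, 5, 67, 71]
(9, 2, 9)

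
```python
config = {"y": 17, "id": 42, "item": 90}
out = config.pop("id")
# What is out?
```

Trace:
`config = {"y": 17, "id": 42, "item": 90}` → config = {'y': 17, 'id': 42, 'item': 90}
`out = config.pop("id")` → config = {'y': 17, 'item': 90}; out = 42
So out = 42

Answer: 42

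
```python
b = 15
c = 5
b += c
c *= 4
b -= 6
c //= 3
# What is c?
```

Trace:
`b = 15` → b = 15
`c = 5` → c = 5
`b += c` → b = 20
`c *= 4` → c = 20
`b -= 6` → b = 14
`c //= 3` → c = 6
So c = 6

Answer: 6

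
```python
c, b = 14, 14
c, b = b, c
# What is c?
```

Trace:
`c, b = 14, 14` → c = 14; b = 14
`c, b = b, c` → c = 14; b = 14
So c = 14

Answer: 14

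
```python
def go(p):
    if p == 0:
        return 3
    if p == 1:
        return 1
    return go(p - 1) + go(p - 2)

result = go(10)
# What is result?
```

Build up from base cases: go(0)=3, go(1)=1, go(2)=4, go(3)=5, go(4)=9, go(5)=14, go(6)=23, ..., go(10)=157

Answer: 157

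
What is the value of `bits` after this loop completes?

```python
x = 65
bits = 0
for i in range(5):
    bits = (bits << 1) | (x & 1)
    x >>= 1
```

Reverse lowest 5 bits of 65
`bits` takes the values: 0 → 1 → 2 → 4 → 8 → 16

Answer: 16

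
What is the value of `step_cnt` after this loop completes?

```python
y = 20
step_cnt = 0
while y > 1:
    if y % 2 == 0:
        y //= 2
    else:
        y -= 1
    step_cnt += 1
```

Steps to reduce 20 to 1
`step_cnt` takes the values: 0 → 1 → 2 → 3 → 4 → 5

Answer: 5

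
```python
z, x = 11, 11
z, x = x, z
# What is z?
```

Trace:
`z, x = 11, 11` → z = 11; x = 11
`z, x = x, z` → z = 11; x = 11
So z = 11

Answer: 11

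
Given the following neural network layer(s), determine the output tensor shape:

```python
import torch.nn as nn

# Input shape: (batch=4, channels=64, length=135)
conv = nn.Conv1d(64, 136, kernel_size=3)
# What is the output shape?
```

Input: (4, 64, 135) -> Output: (4, 136, 133)

Answer: (4, 136, 133)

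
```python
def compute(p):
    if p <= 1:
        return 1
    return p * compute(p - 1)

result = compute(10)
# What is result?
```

compute(10) = 10 * 9 * 8 * 7 * 6 * 5 * 4 * 3 * 2 * 1 = 3628800

Answer: 3628800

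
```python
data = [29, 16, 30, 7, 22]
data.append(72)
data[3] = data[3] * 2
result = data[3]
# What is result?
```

Trace:
`data = [29, 16, 30, 7, 22]` → data = [29, 16, 30, 7, 22]
`data.append(72)` → data = [29, 16, 30, 7, 22, 72]
`data[3] = data[3] * 2` → data = [29, 16, 30, 14, 22, 72]
`result = data[3]` → result = 14
So result = 14

Answer: 14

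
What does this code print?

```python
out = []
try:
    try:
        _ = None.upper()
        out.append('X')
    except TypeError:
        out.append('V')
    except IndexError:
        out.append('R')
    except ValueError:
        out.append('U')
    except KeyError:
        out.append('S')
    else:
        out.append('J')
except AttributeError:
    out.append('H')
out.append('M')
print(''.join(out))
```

Execution trace: 'H' (outer except AttributeError) → 'M' (after the try/except). Output: HM

Answer: HM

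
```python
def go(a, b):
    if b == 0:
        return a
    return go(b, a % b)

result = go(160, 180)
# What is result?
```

go(160, 180) -> go(180, 160) -> go(160, 20) -> go(20, 0) -> 20

Answer: 20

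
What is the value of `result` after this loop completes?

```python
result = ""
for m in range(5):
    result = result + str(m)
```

Concatenate digits 0 to 4
`result` takes the values: "" → "0" → "01" → "012" → "0123" → "01234"

Answer: "01234"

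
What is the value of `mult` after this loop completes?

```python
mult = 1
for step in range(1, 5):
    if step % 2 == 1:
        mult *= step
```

Product of odd numbers 1 to 4
`mult` takes the values: 1 → 3

Answer: 3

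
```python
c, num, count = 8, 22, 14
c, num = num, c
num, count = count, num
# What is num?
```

Trace:
`c, num, count = 8, 22, 14` → c = 8; num = 22; count = 14
`c, num = num, c` → c = 22; num = 8
`num, count = count, num` → num = 14; count = 8
So num = 14

Answer: 14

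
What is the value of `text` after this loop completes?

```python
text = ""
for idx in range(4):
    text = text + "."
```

Repeat '.' 4 times
`text` takes the values: "" → "." → ".." → "..." → "...."

Answer: "...."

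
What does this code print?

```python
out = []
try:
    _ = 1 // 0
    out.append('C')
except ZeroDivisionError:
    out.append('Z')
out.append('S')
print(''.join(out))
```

Execution trace: 'Z' (except ZeroDivisionError) → 'S' (after the try/except). Output: ZS

Answer: ZS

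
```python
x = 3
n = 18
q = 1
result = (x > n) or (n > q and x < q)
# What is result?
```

Trace:
`x = 3` → x = 3
`n = 18` → n = 18
`q = 1` → q = 1
`result = (x > n) or (n > q and x < q)` → result = False
So result = False

Answer: False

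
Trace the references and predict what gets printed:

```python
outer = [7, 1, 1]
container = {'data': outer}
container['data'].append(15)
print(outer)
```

Key concept: dict holds reference to list.
Step by step:
`outer = [7, 1, 1]` → outer = [7, 1, 1]
`container = {'data': outer}` → container = {'data': [7, 1, 1]}
`container['data'].append(15)` → outer = [7, 1, 1, 15]; container = {'data': [7, 1, 1, 15]}
`print(outer)` → prints [7, 1, 1, 15]

Answer: [7, 1, 1, 15]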